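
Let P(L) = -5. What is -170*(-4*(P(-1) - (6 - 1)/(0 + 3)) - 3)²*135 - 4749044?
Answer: -17603594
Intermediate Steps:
-170*(-4*(P(-1) - (6 - 1)/(0 + 3)) - 3)²*135 - 4749044 = -170*(-4*(-5 - (6 - 1)/(0 + 3)) - 3)²*135 - 4749044 = -170*(-4*(-5 - 5/3) - 3)²*135 - 4749044 = -170*(-4*(-20/3) - 3)²*135 - 4749044 = -170*(80/3 - 3)²*135 - 4749044 = -170*(71/3)²*135 - 4749044 = -170*5041/9*135 - 4749044 = -856970/9*135 - 4749044 = -12854550 - 4749044 = -17603594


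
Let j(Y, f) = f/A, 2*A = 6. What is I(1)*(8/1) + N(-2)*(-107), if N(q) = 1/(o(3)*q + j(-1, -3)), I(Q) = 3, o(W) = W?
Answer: 275/7 ≈ 39.286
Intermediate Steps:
A = 3 (A = (½)*6 = 3)
j(Y, f) = f/3
N(q) = 1/(-1 + 3*q) (N(q) = 1/(3*q + (⅓)*(-3)) = 1/(3*q - 1) = 1/(-1 + 3*q))
I(1)*(8/1) + N(-2)*(-107) = 3*(8/1) - 107/(-1 + 3*(-2)) = 3*(8*1) - 107/(-1 - 6) = 3*8 - 107/(-7) = 24 - ⅐*(-107) = 24 + 107/7 = 275/7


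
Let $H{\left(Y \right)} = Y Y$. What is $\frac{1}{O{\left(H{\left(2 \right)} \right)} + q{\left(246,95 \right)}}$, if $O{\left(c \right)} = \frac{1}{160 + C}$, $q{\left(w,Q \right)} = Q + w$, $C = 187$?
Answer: $\frac{347}{118328} \approx 0.0029325$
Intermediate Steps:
$H{\left(Y \right)} = Y^{2}$
$O{\left(c \right)} = \frac{1}{347}$ ($O{\left(c \right)} = \frac{1}{160 + 187} = \frac{1}{347}$)
$\frac{1}{O{\left(H{\left(2 \right)} \right)} + q{\left(246,95 \right)}} = \frac{1}{\frac{1}{347} + \left(95 + 246\right)} = \frac{1}{\frac{1}{347} + 341} = \frac{1}{\frac{118328}{347}} = \frac{347}{118328}$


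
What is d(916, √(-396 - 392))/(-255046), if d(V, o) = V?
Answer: -458/127523 ≈ -0.0035915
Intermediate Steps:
d(916, √(-396 - 392))/(-255046) = 916/(-255046) = 916*(-1/255046) = -458/127523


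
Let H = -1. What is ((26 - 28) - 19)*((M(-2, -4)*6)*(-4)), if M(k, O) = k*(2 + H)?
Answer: -1008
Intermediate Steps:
M(k, O) = k (M(k, O) = k*(2 - 1) = k*1 = k)
((26 - 28) - 19)*((M(-2, -4)*6)*(-4)) = ((26 - 28) - 19)*(-2*6*(-4)) = (-2 - 19)*(-12*(-4)) = -21*48 = -1008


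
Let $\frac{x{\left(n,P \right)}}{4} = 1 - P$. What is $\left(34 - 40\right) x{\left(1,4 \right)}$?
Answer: $72$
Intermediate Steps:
$x{\left(n,P \right)} = 4 - 4 P$ ($x{\left(n,P \right)} = 4 \left(1 - P\right) = 4 - 4 P$)
$\left(34 - 40\right) x{\left(1,4 \right)} = \left(34 - 40\right) \left(4 - 16\right) = - 6 \left(4 - 16\right) = \left(-6\right) \left(-12\right) = 72$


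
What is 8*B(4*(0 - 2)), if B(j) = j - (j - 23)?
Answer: 184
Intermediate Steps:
B(j) = 23 (B(j) = j - (-23 + j) = j + (23 - j) = 23)
8*B(4*(0 - 2)) = 8*23 = 184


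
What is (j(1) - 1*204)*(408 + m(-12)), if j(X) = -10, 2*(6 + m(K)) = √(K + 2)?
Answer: -86028 - 107*I*√10 ≈ -86028.0 - 338.36*I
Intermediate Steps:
m(K) = -6 + √(2 + K)/2 (m(K) = -6 + √(K + 2)/2 = -6 + √(2 + K)/2)
(j(1) - 1*204)*(408 + m(-12)) = (-10 - 1*204)*(408 + (-6 + √(2 - 12)/2)) = (-10 - 204)*(408 + (-6 + √(-10)/2)) = -214*(408 + (-6 + (I*√10)/2)) = -214*(408 + (-6 + I*√10/2)) = -214*(402 + I*√10/2) = -86028 - 107*I*√10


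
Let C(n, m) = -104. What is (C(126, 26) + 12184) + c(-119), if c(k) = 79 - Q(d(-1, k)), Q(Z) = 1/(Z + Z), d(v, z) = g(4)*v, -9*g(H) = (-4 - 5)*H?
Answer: 97273/8 ≈ 12159.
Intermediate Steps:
g(H) = H (g(H) = -(-4 - 5)*H/9 = -(-1)*H = H)
d(v, z) = 4*v
Q(Z) = 1/(2*Z)
c(k) = 633/8 (c(k) = 79 - 1/(2*(4*(-1))) = 79 - 1/(2*(-4)) = 79 - (-1)/(2*4) = 79 - 1*(-⅛) = 79 + ⅛ = 633/8)
(C(126, 26) + 12184) + c(-119) = (-104 + 12184) + 633/8 = 12080 + 633/8 = 97273/8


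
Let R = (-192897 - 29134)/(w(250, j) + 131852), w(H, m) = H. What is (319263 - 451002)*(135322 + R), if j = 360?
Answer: -784992512393269/44034 ≈ -1.7827e+10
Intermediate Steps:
R = -222031/132102 (R = (-192897 - 29134)/(250 + 131852) = -222031/132102 ≈ -1.6808)
(319263 - 451002)*(135322 + R) = (319263 - 451002)*(135322 - 222031/132102) = -131739*17876084813/132102 = -784992512393269/44034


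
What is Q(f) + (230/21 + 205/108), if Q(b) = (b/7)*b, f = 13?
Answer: 27967/756 ≈ 36.993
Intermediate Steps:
Q(b) = b**2/7 (Q(b) = (b*(1/7))*b = (b/7)*b = b**2/7)
Q(f) + (230/21 + 205/108) = (1/7)*13**2 + (230/21 + 205/108) = (1/7)*169 + (230*(1/21) + 205*(1/108)) = 169/7 + (230/21 + 205/108) = 169/7 + 9715/756 = 27967/756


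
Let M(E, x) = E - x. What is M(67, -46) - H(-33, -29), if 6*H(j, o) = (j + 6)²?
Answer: -17/2 ≈ -8.5000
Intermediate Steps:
H(j, o) = (6 + j)²/6 (H(j, o) = (j + 6)²/6 = (6 + j)²/6)
M(67, -46) - H(-33, -29) = (67 - 1*(-46)) - (6 - 33)²/6 = (67 + 46) - (-27)²/6 = 113 - 729/6 = 113 - 1*243/2 = 113 - 243/2 = -17/2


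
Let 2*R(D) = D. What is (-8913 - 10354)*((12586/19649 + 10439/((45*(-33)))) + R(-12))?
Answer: 90454384061/378945 ≈ 2.3870e+5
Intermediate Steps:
R(D) = D/2
(-8913 - 10354)*((12586/19649 + 10439/((45*(-33)))) + R(-12)) = (-8913 - 10354)*((12586/19649 + 10439/((45*(-33)))) + (1/2)*(-12)) = -19267*((12586*(1/19649) + 10439/(-1485)) - 6) = -19267*((1798/2807 + 10439*(-1/1485)) - 6) = -19267*((1798/2807 - 949/135) - 6) = -19267*(-2421113/378945 - 6) = -19267*(-4694783/378945) = 90454384061/378945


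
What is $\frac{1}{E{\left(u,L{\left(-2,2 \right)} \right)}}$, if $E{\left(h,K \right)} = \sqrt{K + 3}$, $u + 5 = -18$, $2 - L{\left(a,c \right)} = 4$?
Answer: $1$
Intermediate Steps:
$L{\left(a,c \right)} = -2$ ($L{\left(a,c \right)} = 2 - 4 = -2$)
$u = -23$ ($u = -5 - 18 = -23$)
$E{\left(h,K \right)} = \sqrt{3 + K}$
$\frac{1}{E{\left(u,L{\left(-2,2 \right)} \right)}} = \frac{1}{\sqrt{3 - 2}} = \frac{1}{\sqrt{1}} = 1^{-1} = 1$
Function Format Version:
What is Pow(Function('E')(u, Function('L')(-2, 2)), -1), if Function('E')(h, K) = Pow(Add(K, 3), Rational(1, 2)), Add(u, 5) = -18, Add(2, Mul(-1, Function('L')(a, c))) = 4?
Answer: 1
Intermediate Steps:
Function('L')(a, c) = -2 (Function('L')(a, c) = Add(2, Mul(-1, 4)) = Add(2, -4) = -2)
u = -23 (u = Add(-5, -18) = -23)
Function('E')(h, K) = Pow(Add(3, K), Rational(1, 2))
Pow(Function('E')(u, Function('L')(-2, 2)), -1) = Pow(Pow(Add(3, -2), Rational(1, 2)), -1) = Pow(Pow(1, Rational(1, 2)), -1) = Pow(1, -1) = 1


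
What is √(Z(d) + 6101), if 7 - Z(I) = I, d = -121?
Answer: √6229 ≈ 78.924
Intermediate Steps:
Z(I) = 7 - I
√(Z(d) + 6101) = √((7 - 1*(-121)) + 6101) = √((7 + 121) + 6101) = √(128 + 6101) = √6229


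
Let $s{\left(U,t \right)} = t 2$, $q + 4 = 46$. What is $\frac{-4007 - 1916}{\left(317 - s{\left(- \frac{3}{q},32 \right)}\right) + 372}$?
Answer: $- \frac{5923}{625} \approx -9.4768$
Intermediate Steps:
$q = 42$ ($q = -4 + 46 = 42$)
$s{\left(U,t \right)} = 2 t$
$\frac{-4007 - 1916}{\left(317 - s{\left(- \frac{3}{q},32 \right)}\right) + 372} = \frac{-4007 - 1916}{\left(317 - 2 \cdot 32\right) + 372} = - \frac{5923}{\left(317 - 64\right) + 372} = - \frac{5923}{253 + 372} = - \frac{5923}{625}$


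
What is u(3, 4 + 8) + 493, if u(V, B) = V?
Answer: 496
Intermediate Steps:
u(3, 4 + 8) + 493 = 3 + 493 = 496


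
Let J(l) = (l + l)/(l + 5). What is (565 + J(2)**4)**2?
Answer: 1840963226041/5764801 ≈ 3.1935e+5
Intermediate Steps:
J(l) = 2*l/(5 + l) (J(l) = (2*l)/(5 + l) = 2*l/(5 + l))
(565 + J(2)**4)**2 = (565 + (2*2/(5 + 2))**4)**2 = (565 + (2*2/7)**4)**2 = (565 + (2*2*(1/7))**4)**2 = (565 + (4/7)**4)**2 = (565 + 256/2401)**2 = (1356821/2401)**2 = 1840963226041/5764801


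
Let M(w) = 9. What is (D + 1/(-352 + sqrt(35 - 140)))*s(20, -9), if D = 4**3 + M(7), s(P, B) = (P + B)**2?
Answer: 1095328905/124009 - 121*I*sqrt(105)/124009 ≈ 8832.7 - 0.0099983*I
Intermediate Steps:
s(P, B) = (B + P)**2
D = 73 (D = 4**3 + 9 = 64 + 9 = 73)
(D + 1/(-352 + sqrt(35 - 140)))*s(20, -9) = (73 + 1/(-352 + sqrt(35 - 140)))*(-9 + 20)**2 = (73 + 1/(-352 + sqrt(-105)))*11**2 = (73 + 1/(-352 + I*sqrt(105)))*121 = 8833 + 121/(-352 + I*sqrt(105))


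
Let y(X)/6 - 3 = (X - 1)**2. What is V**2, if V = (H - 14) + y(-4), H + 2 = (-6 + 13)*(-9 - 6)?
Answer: 2209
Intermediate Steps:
H = -107 (H = -2 + (-6 + 13)*(-9 - 6) = -2 + 7*(-15) = -2 - 105 = -107)
y(X) = 18 + 6*(-1 + X)**2 (y(X) = 18 + 6*(X - 1)**2 = 18 + 6*(-1 + X)**2)
V = 47 (V = (-107 - 14) + (18 + 6*(-1 - 4)**2) = -121 + (18 + 6*(-5)**2) = -121 + (18 + 6*25) = -121 + (18 + 150) = -121 + 168 = 47)
V**2 = 47**2 = 2209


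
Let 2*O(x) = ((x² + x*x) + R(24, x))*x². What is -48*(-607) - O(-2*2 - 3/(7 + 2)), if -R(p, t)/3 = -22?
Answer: 2281262/81 ≈ 28164.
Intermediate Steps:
R(p, t) = 66 (R(p, t) = -3*(-22) = 66)
O(x) = x²*(66 + 2*x²)/2 (O(x) = (((x² + x*x) + 66)*x²)/2 = (((x² + x²) + 66)*x²)/2 = ((2*x² + 66)*x²)/2 = ((66 + 2*x²)*x²)/2 = (x²*(66 + 2*x²))/2 = x²*(66 + 2*x²)/2)
-48*(-607) - O(-2*2 - 3/(7 + 2)) = -48*(-607) - (-2*2 - 3/(7 + 2))²*(33 + (-2*2 - 3/(7 + 2))²) = 29136 - (-4 - 3/9)²*(33 + (-4 - 3/9)²) = 29136 - (-4 - 3*⅑)²*(33 + (-4 - 3*⅑)²) = 29136 - (-4 - ⅓)²*(33 + (-4 - ⅓)²) = 29136 - (-13/3)²*(33 + (-13/3)²) = 29136 - 169*(33 + 169/9)/9 = 29136 - 169*466/(9*9) = 29136 - 1*78754/81 = 29136 - 78754/81 = 2281262/81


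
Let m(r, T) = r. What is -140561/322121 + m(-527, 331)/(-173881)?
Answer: -24271129474/56010721601 ≈ -0.43333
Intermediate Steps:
-140561/322121 + m(-527, 331)/(-173881) = -140561/322121 - 527/(-173881) = -140561*1/322121 - 527*(-1/173881) = -140561/322121 + 527/173881 = -24271129474/56010721601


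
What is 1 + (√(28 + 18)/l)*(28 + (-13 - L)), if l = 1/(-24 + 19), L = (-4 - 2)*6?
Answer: 1 - 255*√46 ≈ -1728.5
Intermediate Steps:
L = -36 (L = -6*6 = -36)
l = -⅕ (l = 1/(-5) = -⅕ ≈ -0.20000)
1 + (√(28 + 18)/l)*(28 + (-13 - L)) = 1 + (√(28 + 18)/(-⅕))*(28 + (-13 - 1*(-36))) = 1 + (√46*(-5))*(28 + (-13 + 36)) = 1 + (-5*√46)*(28 + 23) = 1 - 5*√46*51 = 1 - 255*√46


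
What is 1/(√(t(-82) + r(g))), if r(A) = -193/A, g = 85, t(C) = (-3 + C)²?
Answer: √13046055/306966 ≈ 0.011767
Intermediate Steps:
1/(√(t(-82) + r(g))) = 1/(√((-3 - 82)² - 193/85)) = 1/(√((-85)² - 193*1/85)) = 1/(√(7225 - 193/85)) = 1/(√(613932/85)) = 1/(2*√13046055/85) = √13046055/306966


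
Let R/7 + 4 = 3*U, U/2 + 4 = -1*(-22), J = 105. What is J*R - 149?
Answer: 76291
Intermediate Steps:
U = 36 (U = -8 + 2*(-1*(-22)) = -8 + 2*22 = -8 + 44 = 36)
R = 728 (R = -28 + 7*(3*36) = -28 + 7*108 = -28 + 756 = 728)
J*R - 149 = 105*728 - 149 = 76440 - 149 = 76291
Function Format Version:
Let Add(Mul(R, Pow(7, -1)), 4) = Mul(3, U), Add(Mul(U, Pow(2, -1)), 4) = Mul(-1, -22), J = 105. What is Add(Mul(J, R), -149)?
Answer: 76291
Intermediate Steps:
U = 36 (U = Add(-8, Mul(2, Mul(-1, -22))) = Add(-8, Mul(2, 22)) = Add(-8, 44) = 36)
R = 728 (R = Add(-28, Mul(7, Mul(3, 36))) = Add(-28, Mul(7, 108)) = Add(-28, 756) = 728)
Add(Mul(J, R), -149) = Add(Mul(105, 728), -149) = Add(76440, -149) = 76291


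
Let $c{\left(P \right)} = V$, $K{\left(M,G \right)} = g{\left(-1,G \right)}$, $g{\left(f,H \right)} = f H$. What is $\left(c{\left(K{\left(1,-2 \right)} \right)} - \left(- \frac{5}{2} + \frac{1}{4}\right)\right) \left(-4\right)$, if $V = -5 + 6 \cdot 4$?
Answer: $-85$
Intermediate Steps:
$V = 19$ ($V = -5 + 24 = 19$)
$g{\left(f,H \right)} = H f$
$K{\left(M,G \right)} = - G$ ($K{\left(M,G \right)} = G \left(-1\right) = - G$)
$c{\left(P \right)} = 19$
$\left(c{\left(K{\left(1,-2 \right)} \right)} - \left(- \frac{5}{2} + \frac{1}{4}\right)\right) \left(-4\right) = \left(19 - \left(- \frac{5}{2} + \frac{1}{4}\right)\right) \left(-4\right) = \left(19 - - \frac{9}{4}\right) \left(-4\right) = \left(19 + \left(- \frac{1}{4} + \frac{5}{2}\right)\right) \left(-4\right) = \left(19 + \frac{9}{4}\right) \left(-4\right) = \frac{85}{4} \left(-4\right) = -85$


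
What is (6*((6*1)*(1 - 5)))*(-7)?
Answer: 1008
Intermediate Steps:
(6*((6*1)*(1 - 5)))*(-7) = (6*(6*(-4)))*(-7) = (6*(-24))*(-7) = -144*(-7) = 1008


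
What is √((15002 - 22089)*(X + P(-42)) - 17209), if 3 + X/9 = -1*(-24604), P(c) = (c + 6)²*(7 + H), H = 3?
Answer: 2*I*√415247578 ≈ 40755.0*I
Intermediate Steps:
P(c) = 10*(6 + c)² (P(c) = (c + 6)²*(7 + 3) = (6 + c)²*10 = 10*(6 + c)²)
X = 221409 (X = -27 + 9*(-1*(-24604)) = -27 + 9*24604 = -27 + 221436 = 221409)
√((15002 - 22089)*(X + P(-42)) - 17209) = √((15002 - 22089)*(221409 + 10*(6 - 42)²) - 17209) = √(-7087*(221409 + 10*(-36)²) - 17209) = √(-7087*(221409 + 10*1296) - 17209) = √(-7087*(221409 + 12960) - 17209) = √(-7087*234369 - 17209) = √(-1660973103 - 17209) = √(-1660990312) = 2*I*√415247578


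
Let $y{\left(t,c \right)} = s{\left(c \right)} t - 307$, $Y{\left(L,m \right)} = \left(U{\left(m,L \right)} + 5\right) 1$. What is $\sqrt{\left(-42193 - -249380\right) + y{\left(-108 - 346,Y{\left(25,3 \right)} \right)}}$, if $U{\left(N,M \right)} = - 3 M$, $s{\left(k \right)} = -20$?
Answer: $2 \sqrt{53990} \approx 464.71$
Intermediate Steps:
$Y{\left(L,m \right)} = 5 - 3 L$ ($Y{\left(L,m \right)} = \left(- 3 L + 5\right) 1 = \left(5 - 3 L\right) 1 = 5 - 3 L$)
$y{\left(t,c \right)} = -307 - 20 t$ ($y{\left(t,c \right)} = - 20 t - 307 = -307 - 20 t$)
$\sqrt{\left(-42193 - -249380\right) + y{\left(-108 - 346,Y{\left(25,3 \right)} \right)}} = \sqrt{\left(-42193 - -249380\right) - \left(307 + 20 \left(-108 - 346\right)\right)} = \sqrt{\left(-42193 + 249380\right) - -8773} = \sqrt{207187 + \left(-307 + 9080\right)} = \sqrt{207187 + 8773} = \sqrt{215960} = 2 \sqrt{53990}$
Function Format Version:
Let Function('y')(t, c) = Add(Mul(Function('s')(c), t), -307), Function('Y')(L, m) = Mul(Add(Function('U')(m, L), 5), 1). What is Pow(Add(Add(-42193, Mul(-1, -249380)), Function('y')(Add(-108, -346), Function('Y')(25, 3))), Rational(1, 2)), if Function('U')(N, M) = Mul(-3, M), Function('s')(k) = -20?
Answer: Mul(2, Pow(53990, Rational(1, 2))) ≈ 464.71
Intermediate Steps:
Function('Y')(L, m) = Add(5, Mul(-3, L)) (Function('Y')(L, m) = Mul(Add(Mul(-3, L), 5), 1) = Mul(Add(5, Mul(-3, L)), 1) = Add(5, Mul(-3, L)))
Function('y')(t, c) = Add(-307, Mul(-20, t)) (Function('y')(t, c) = Add(Mul(-20, t), -307) = Add(-307, Mul(-20, t)))
Pow(Add(Add(-42193, Mul(-1, -249380)), Function('y')(Add(-108, -346), Function('Y')(25, 3))), Rational(1, 2)) = Pow(Add(Add(-42193, Mul(-1, -249380)), Add(-307, Mul(-20, Add(-108, -346)))), Rational(1, 2)) = Pow(Add(Add(-42193, 249380), Add(-307, Mul(-20, -454))), Rational(1, 2)) = Pow(Add(207187, Add(-307, 9080)), Rational(1, 2)) = Pow(Add(207187, 8773), Rational(1, 2)) = Pow(215960, Rational(1, 2)) = Mul(2, Pow(53990, Rational(1, 2)))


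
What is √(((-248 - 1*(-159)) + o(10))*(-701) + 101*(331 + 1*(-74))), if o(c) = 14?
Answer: 2*√19633 ≈ 280.24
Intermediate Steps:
√(((-248 - 1*(-159)) + o(10))*(-701) + 101*(331 + 1*(-74))) = √(((-248 - 1*(-159)) + 14)*(-701) + 101*(331 + 1*(-74))) = √(((-248 + 159) + 14)*(-701) + 101*(331 - 74)) = √((-89 + 14)*(-701) + 101*257) = √(-75*(-701) + 25957) = √(52575 + 25957) = √78532 = 2*√19633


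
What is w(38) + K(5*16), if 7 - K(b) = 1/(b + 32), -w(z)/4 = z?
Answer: -16241/112 ≈ -145.01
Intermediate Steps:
w(z) = -4*z
K(b) = 7 - 1/(32 + b) (K(b) = 7 - 1/(b + 32) = 7 - 1/(32 + b))
w(38) + K(5*16) = -4*38 + (223 + 7*(5*16))/(32 + 5*16) = -152 + (223 + 7*80)/(32 + 80) = -152 + (223 + 560)/112 = -152 + (1/112)*783 = -152 + 783/112 = -16241/112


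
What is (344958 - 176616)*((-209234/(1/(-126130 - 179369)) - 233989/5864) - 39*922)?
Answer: 31549919437445841033/2932 ≈ 1.0761e+16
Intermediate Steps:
(344958 - 176616)*((-209234/(1/(-126130 - 179369)) - 233989/5864) - 39*922) = 168342*((-209234/(1/(-305499)) - 233989*1/5864) - 35958) = 168342*((-209234/(-1/305499) - 233989/5864) - 35958) = 168342*((-209234*(-305499) - 233989/5864) - 35958) = 168342*((63920777766 - 233989/5864) - 35958) = 168342*(374831440585835/5864 - 35958) = 168342*(374831229728123/5864) = 31549919437445841033/2932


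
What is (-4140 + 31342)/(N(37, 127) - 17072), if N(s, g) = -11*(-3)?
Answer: -27202/17039 ≈ -1.5965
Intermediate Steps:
N(s, g) = 33
(-4140 + 31342)/(N(37, 127) - 17072) = (-4140 + 31342)/(33 - 17072) = 27202/(-17039) = 27202*(-1/17039) = -27202/17039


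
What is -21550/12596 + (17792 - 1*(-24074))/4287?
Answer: 217479643/26999526 ≈ 8.0549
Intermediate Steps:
-21550/12596 + (17792 - 1*(-24074))/4287 = -21550*1/12596 + (17792 + 24074)*(1/4287) = -10775/6298 + 41866*(1/4287) = -10775/6298 + 41866/4287 = 217479643/26999526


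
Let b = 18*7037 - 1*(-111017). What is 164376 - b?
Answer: -73307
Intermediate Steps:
b = 237683 (b = 126666 + 111017 = 237683)
164376 - b = 164376 - 1*237683 = 164376 - 237683 = -73307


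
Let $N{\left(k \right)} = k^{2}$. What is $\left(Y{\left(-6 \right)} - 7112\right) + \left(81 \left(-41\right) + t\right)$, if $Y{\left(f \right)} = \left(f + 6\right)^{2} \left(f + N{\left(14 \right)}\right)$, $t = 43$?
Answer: $-10390$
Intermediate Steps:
$Y{\left(f \right)} = \left(6 + f\right)^{2} \left(196 + f\right)$ ($Y{\left(f \right)} = \left(f + 6\right)^{2} \left(f + 14^{2}\right) = \left(6 + f\right)^{2} \left(f + 196\right) = \left(6 + f\right)^{2} \left(196 + f\right)$)
$\left(Y{\left(-6 \right)} - 7112\right) + \left(81 \left(-41\right) + t\right) = \left(\left(6 - 6\right)^{2} \left(196 - 6\right) - 7112\right) + \left(81 \left(-41\right) + 43\right) = \left(0^{2} \cdot 190 - 7112\right) + \left(-3321 + 43\right) = \left(0 \cdot 190 - 7112\right) - 3278 = \left(0 - 7112\right) - 3278 = -7112 - 3278 = -10390$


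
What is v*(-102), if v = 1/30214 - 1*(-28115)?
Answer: -43322797161/15107 ≈ -2.8677e+6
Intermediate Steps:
v = 849466611/30214 (v = 1/30214 + 28115 = 849466611/30214 ≈ 28115.)
v*(-102) = (849466611/30214)*(-102) = -43322797161/15107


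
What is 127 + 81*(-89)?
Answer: -7082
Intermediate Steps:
127 + 81*(-89) = 127 - 7209 = -7082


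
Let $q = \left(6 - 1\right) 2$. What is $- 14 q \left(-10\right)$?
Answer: $1400$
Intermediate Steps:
$q = 10$ ($q = \left(6 + \left(-2 + 1\right)\right) 2 = \left(6 - 1\right) 2 = 5 \cdot 2 = 10$)
$- 14 q \left(-10\right) = \left(-14\right) 10 \left(-10\right) = \left(-140\right) \left(-10\right) = 1400$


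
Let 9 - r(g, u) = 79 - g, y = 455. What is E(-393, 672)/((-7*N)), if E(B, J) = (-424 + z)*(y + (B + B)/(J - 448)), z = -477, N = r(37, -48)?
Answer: -4141897/2352 ≈ -1761.0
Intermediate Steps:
r(g, u) = -70 + g (r(g, u) = 9 - (79 - g) = 9 + (-79 + g) = -70 + g)
N = -33 (N = -70 + 37 = -33)
E(B, J) = -409955 - 1802*B/(-448 + J) (E(B, J) = (-424 - 477)*(455 + (B + B)/(J - 448)) = -901*(455 + (2*B)/(-448 + J)) = -901*(455 + 2*B/(-448 + J)) = -409955 - 1802*B/(-448 + J))
E(-393, 672)/((-7*N)) = (901*(203840 - 455*672 - 2*(-393))/(-448 + 672))/((-7*(-33))) = (901*(203840 - 305760 + 786)/224)/231 = (901*(1/224)*(-101134))*(1/231) = -45560867/112*1/231 = -4141897/2352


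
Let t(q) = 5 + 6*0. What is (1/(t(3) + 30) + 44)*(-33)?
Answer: -50853/35 ≈ -1452.9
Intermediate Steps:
t(q) = 5 (t(q) = 5 + 0 = 5)
(1/(t(3) + 30) + 44)*(-33) = (1/(5 + 30) + 44)*(-33) = (1/35 + 44)*(-33) = (1541/35)*(-33) = -50853/35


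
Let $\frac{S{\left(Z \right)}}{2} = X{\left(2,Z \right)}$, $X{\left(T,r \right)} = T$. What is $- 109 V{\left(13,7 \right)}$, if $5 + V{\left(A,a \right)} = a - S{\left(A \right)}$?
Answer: $218$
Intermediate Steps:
$S{\left(Z \right)} = 4$ ($S{\left(Z \right)} = 2 \cdot 2 = 4$)
$V{\left(A,a \right)} = -9 + a$ ($V{\left(A,a \right)} = -5 + \left(a - 4\right) = -5 + \left(-4 + a\right) = -9 + a$)
$- 109 V{\left(13,7 \right)} = - 109 \left(-9 + 7\right) = \left(-109\right) \left(-2\right) = 218$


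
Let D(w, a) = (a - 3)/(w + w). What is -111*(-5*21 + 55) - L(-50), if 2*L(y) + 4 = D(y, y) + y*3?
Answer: 1125347/200 ≈ 5626.7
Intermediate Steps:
D(w, a) = (-3 + a)/(2*w) (D(w, a) = (-3 + a)/((2*w)) = (-3 + a)*(1/(2*w)) = (-3 + a)/(2*w))
L(y) = -2 + 3*y/2 + (-3 + y)/(4*y) (L(y) = -2 + ((-3 + y)/(2*y) + y*3)/2 = -2 + ((-3 + y)/(2*y) + 3*y)/2 = -2 + (3*y + (-3 + y)/(2*y))/2 = -2 + (3*y/2 + (-3 + y)/(4*y)) = -2 + 3*y/2 + (-3 + y)/(4*y))
-111*(-5*21 + 55) - L(-50) = -111*(-5*21 + 55) - (-3 - 7*(-50) + 6*(-50)²)/(4*(-50)) = -111*(-105 + 55) - (-1)*(-3 + 350 + 6*2500)/(4*50) = -111*(-50) - (-1)*(-3 + 350 + 15000)/(4*50) = 5550 - (-1)*15347/(4*50) = 5550 - 1*(-15347/200) = 5550 + 15347/200 = 1125347/200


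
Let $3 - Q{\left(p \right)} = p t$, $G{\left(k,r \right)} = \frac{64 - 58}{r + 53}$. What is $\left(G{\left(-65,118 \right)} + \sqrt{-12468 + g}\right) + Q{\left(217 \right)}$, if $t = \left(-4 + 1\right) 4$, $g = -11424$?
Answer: $\frac{148601}{57} + 2 i \sqrt{5973} \approx 2607.0 + 154.57 i$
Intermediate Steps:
$t = -12$ ($t = \left(-3\right) 4 = -12$)
$G{\left(k,r \right)} = \frac{6}{53 + r}$
$Q{\left(p \right)} = 3 + 12 p$ ($Q{\left(p \right)} = 3 - p \left(-12\right) = 3 - - 12 p = 3 + 12 p$)
$\left(G{\left(-65,118 \right)} + \sqrt{-12468 + g}\right) + Q{\left(217 \right)} = \left(\frac{6}{53 + 118} + \sqrt{-12468 - 11424}\right) + \left(3 + 12 \cdot 217\right) = \left(\frac{6}{171} + \sqrt{-23892}\right) + \left(3 + 2604\right) = \left(6 \cdot \frac{1}{171} + 2 i \sqrt{5973}\right) + 2607 = \left(\frac{2}{57} + 2 i \sqrt{5973}\right) + 2607 = \frac{148601}{57} + 2 i \sqrt{5973}$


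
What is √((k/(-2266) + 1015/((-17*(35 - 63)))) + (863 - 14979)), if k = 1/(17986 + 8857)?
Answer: I*√52218928285905318157/60826238 ≈ 118.8*I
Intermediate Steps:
k = 1/26843 ≈ 3.7254e-5
√((k/(-2266) + 1015/((-17*(35 - 63)))) + (863 - 14979)) = √(((1/26843)/(-2266) + 1015/((-17*(35 - 63)))) + (863 - 14979)) = √(((1/26843)*(-1/2266) + 1015/((-17*(-28)))) - 14116) = √((-1/60826238 + 1015/476) - 14116) = √((-1/60826238 + 1015*(1/476)) - 14116) = √((-1/60826238 + 145/68) - 14116) = √(259406013/121652476 - 14116) = √(-1716986945203/121652476) = I*√52218928285905318157/60826238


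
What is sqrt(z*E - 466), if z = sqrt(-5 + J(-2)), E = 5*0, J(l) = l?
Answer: I*sqrt(466) ≈ 21.587*I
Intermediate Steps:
E = 0
z = I*sqrt(7) (z = sqrt(-5 - 2) = sqrt(-7) = I*sqrt(7) ≈ 2.6458*I)
sqrt(z*E - 466) = sqrt((I*sqrt(7))*0 - 466) = sqrt(0 - 466) = sqrt(-466) = I*sqrt(466)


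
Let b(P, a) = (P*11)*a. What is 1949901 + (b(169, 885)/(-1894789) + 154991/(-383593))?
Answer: 109018563322312291/55909830529 ≈ 1.9499e+6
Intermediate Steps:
b(P, a) = 11*P*a (b(P, a) = (11*P)*a = 11*P*a)
1949901 + (b(169, 885)/(-1894789) + 154991/(-383593)) = 1949901 + ((11*169*885)/(-1894789) + 154991/(-383593)) = 1949901 + (1645215*(-1/1894789) + 154991*(-1/383593)) = 1949901 + (-126555/145753 - 154991/383593) = 1949901 - 71136015338/55909830529 = 109018563322312291/55909830529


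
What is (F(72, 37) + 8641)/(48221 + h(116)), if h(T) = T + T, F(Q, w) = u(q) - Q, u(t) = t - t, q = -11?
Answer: 8569/48453 ≈ 0.17685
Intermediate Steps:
u(t) = 0
F(Q, w) = -Q (F(Q, w) = 0 - Q = -Q)
h(T) = 2*T
(F(72, 37) + 8641)/(48221 + h(116)) = (-1*72 + 8641)/(48221 + 2*116) = (-72 + 8641)/(48221 + 232) = 8569/48453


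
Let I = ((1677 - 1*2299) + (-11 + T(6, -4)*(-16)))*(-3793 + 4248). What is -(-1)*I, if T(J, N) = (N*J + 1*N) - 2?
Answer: -69615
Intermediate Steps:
T(J, N) = -2 + N + J*N (T(J, N) = (J*N + N) - 2 = (N + J*N) - 2 = -2 + N + J*N)
I = -69615 (I = ((1677 - 1*2299) + (-11 + (-2 - 4 + 6*(-4))*(-16)))*(-3793 + 4248) = ((1677 - 2299) + (-11 + (-2 - 4 - 24)*(-16)))*455 = (-622 + (-11 - 30*(-16)))*455 = (-622 + (-11 + 480))*455 = (-622 + 469)*455 = -153*455 = -69615)
-(-1)*I = -(-1)*(-69615) = -1*69615 = -69615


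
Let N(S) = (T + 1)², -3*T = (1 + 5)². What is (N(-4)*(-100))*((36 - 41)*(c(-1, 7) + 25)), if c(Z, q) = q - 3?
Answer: 1754500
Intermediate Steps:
c(Z, q) = -3 + q
T = -12 (T = -(1 + 5)²/3 = -⅓*6² = -⅓*36 = -12)
N(S) = 121 (N(S) = (-12 + 1)² = (-11)² = 121)
(N(-4)*(-100))*((36 - 41)*(c(-1, 7) + 25)) = (121*(-100))*((36 - 41)*((-3 + 7) + 25)) = -(-60500)*(4 + 25) = -(-60500)*29 = -12100*(-145) = 1754500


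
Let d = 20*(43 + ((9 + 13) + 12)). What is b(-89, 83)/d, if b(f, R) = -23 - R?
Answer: -53/770 ≈ -0.068831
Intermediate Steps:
d = 1540 (d = 20*(43 + (22 + 12)) = 20*(43 + 34) = 20*77 = 1540)
b(-89, 83)/d = (-23 - 1*83)/1540 = (-23 - 83)*(1/1540) = -106*1/1540 = -53/770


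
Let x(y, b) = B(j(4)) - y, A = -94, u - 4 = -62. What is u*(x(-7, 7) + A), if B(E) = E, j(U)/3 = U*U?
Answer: 2262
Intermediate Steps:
u = -58 (u = 4 - 62 = -58)
j(U) = 3*U² (j(U) = 3*(U*U) = 3*U²)
x(y, b) = 48 - y (x(y, b) = 3*4² - y = 3*16 - y = 48 - y)
u*(x(-7, 7) + A) = -58*((48 - 1*(-7)) - 94) = -58*((48 + 7) - 94) = -58*(55 - 94) = -58*(-39) = 2262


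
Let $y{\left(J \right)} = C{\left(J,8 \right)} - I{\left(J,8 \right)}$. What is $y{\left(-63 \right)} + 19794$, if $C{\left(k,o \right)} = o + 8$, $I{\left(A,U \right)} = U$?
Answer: $19802$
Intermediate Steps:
$C{\left(k,o \right)} = 8 + o$
$y{\left(J \right)} = 8$ ($y{\left(J \right)} = \left(8 + 8\right) - 8 = 16 - 8 = 8$)
$y{\left(-63 \right)} + 19794 = 8 + 19794 = 19802$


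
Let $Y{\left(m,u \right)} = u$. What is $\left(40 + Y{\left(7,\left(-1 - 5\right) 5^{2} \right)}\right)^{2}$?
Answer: $12100$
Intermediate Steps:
$\left(40 + Y{\left(7,\left(-1 - 5\right) 5^{2} \right)}\right)^{2} = \left(40 + \left(-1 - 5\right) 5^{2}\right)^{2} = \left(40 - 150\right)^{2} = \left(-110\right)^{2} = 12100$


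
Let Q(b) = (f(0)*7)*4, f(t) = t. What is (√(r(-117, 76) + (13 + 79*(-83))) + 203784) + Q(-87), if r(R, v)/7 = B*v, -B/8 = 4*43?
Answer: 203784 + 12*I*√5129 ≈ 2.0378e+5 + 859.4*I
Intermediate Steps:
B = -1376 (B = -32*43 = -8*172 = -1376)
r(R, v) = -9632*v (r(R, v) = 7*(-1376*v) = -9632*v)
Q(b) = 0 (Q(b) = (0*7)*4 = 0*4 = 0)
(√(r(-117, 76) + (13 + 79*(-83))) + 203784) + Q(-87) = (√(-9632*76 + (13 + 79*(-83))) + 203784) + 0 = (√(-732032 + (13 - 6557)) + 203784) + 0 = (√(-732032 - 6544) + 203784) + 0 = (√(-738576) + 203784) + 0 = (12*I*√5129 + 203784) + 0 = (203784 + 12*I*√5129) + 0 = 203784 + 12*I*√5129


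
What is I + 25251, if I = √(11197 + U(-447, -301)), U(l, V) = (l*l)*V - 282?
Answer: 25251 + I*√60131594 ≈ 25251.0 + 7754.5*I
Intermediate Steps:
U(l, V) = -282 + V*l² (U(l, V) = l²*V - 282 = V*l² - 282 = -282 + V*l²)
I = I*√60131594 (I = √(11197 + (-282 - 301*(-447)²)) = √(11197 + (-282 - 301*199809)) = √(11197 + (-282 - 60142509)) = √(11197 - 60142791) = √(-60131594) = I*√60131594 ≈ 7754.5*I)
I + 25251 = I*√60131594 + 25251 = 25251 + I*√60131594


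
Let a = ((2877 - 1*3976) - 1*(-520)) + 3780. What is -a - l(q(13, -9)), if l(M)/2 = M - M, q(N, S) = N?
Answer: -3201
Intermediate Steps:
l(M) = 0 (l(M) = 2*(M - M) = 2*0 = 0)
a = 3201 (a = ((2877 - 3976) + 520) + 3780 = (-1099 + 520) + 3780 = -579 + 3780 = 3201)
-a - l(q(13, -9)) = -1*3201 - 1*0 = -3201 + 0 = -3201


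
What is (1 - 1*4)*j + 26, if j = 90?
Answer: -244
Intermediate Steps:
(1 - 1*4)*j + 26 = (1 - 1*4)*90 + 26 = (1 - 4)*90 + 26 = -3*90 + 26 = -270 + 26 = -244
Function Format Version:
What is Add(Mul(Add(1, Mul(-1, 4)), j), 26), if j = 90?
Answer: -244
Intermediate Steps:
Add(Mul(Add(1, Mul(-1, 4)), j), 26) = Add(Mul(Add(1, Mul(-1, 4)), 90), 26) = Add(Mul(Add(1, -4), 90), 26) = Add(Mul(-3, 90), 26) = Add(-270, 26) = -244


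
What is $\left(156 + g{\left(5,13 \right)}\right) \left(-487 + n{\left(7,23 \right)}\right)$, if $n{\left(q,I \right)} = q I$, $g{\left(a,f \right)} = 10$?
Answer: $-54116$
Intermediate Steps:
$n{\left(q,I \right)} = I q$
$\left(156 + g{\left(5,13 \right)}\right) \left(-487 + n{\left(7,23 \right)}\right) = \left(156 + 10\right) \left(-487 + 23 \cdot 7\right) = 166 \left(-487 + 161\right) = 166 \left(-326\right) = -54116$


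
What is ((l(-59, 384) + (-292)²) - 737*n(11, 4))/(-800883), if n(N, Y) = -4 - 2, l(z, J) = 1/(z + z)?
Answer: -1175883/10500466 ≈ -0.11198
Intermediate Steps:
l(z, J) = 1/(2*z)
n(N, Y) = -6
((l(-59, 384) + (-292)²) - 737*n(11, 4))/(-800883) = (((½)/(-59) + (-292)²) - 737*(-6))/(-800883) = (((½)*(-1/59) + 85264) + 4422)*(-1/800883) = ((-1/118 + 85264) + 4422)*(-1/800883) = (10061151/118 + 4422)*(-1/800883) = (10582947/118)*(-1/800883) = -1175883/10500466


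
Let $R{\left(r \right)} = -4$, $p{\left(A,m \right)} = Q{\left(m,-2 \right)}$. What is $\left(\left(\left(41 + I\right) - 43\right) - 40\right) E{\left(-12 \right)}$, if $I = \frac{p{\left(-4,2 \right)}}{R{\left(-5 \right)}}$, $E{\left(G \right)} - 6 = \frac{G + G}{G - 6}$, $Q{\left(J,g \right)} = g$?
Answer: $- \frac{913}{3} \approx -304.33$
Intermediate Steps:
$p{\left(A,m \right)} = -2$
$E{\left(G \right)} = 6 + \frac{2 G}{-6 + G}$ ($E{\left(G \right)} = 6 + \frac{G + G}{G - 6} = 6 + \frac{2 G}{-6 + G}$)
$I = \frac{1}{2}$ ($I = - \frac{2}{-4} = \left(-2\right) \left(- \frac{1}{4}\right) = \frac{1}{2} \approx 0.5$)
$\left(\left(\left(41 + I\right) - 43\right) - 40\right) E{\left(-12 \right)} = \left(\left(\left(41 + \frac{1}{2}\right) - 43\right) - 40\right) \frac{4 \left(-9 + 2 \left(-12\right)\right)}{-6 - 12} = \left(\left(\frac{83}{2} - 43\right) - 40\right) \frac{4 \left(-9 - 24\right)}{-18} = \left(- \frac{3}{2} - 40\right) 4 \left(- \frac{1}{18}\right) \left(-33\right) = \left(- \frac{83}{2}\right) \frac{22}{3} = - \frac{913}{3}$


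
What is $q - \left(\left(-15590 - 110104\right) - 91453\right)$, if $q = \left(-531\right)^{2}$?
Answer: $499108$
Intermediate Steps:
$q = 281961$
$q - \left(\left(-15590 - 110104\right) - 91453\right) = 281961 - \left(\left(-15590 - 110104\right) - 91453\right) = 281961 - \left(-125694 - 91453\right) = 281961 - -217147 = 281961 + 217147 = 499108$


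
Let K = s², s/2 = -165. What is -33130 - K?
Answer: -142030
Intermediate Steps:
s = -330 (s = 2*(-165) = -330)
K = 108900 (K = (-330)² = 108900)
-33130 - K = -33130 - 1*108900 = -33130 - 108900 = -142030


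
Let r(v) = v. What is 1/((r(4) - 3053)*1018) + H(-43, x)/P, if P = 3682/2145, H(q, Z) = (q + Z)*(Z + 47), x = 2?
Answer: -477699079489/408160483 ≈ -1170.4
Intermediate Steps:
H(q, Z) = (47 + Z)*(Z + q) (H(q, Z) = (Z + q)*(47 + Z) = (47 + Z)*(Z + q))
P = 3682/2145 (P = 3682*(1/2145) = 3682/2145 ≈ 1.7166)
1/((r(4) - 3053)*1018) + H(-43, x)/P = 1/((4 - 3053)*1018) + (2² + 47*2 + 47*(-43) + 2*(-43))/(3682/2145) = (1/1018)/(-3049) + (4 + 94 - 2021 - 86)*(2145/3682) = -1/3049*1/1018 - 2009*2145/3682 = -1/3103882 - 615615/526 = -477699079489/408160483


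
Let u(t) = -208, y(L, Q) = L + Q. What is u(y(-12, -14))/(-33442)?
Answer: 104/16721 ≈ 0.0062197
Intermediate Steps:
u(y(-12, -14))/(-33442) = -208/(-33442) = -208*(-1/33442) = 104/16721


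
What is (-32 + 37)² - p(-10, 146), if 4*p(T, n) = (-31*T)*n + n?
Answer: -22653/2 ≈ -11327.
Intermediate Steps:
p(T, n) = n/4 - 31*T*n/4 (p(T, n) = ((-31*T)*n + n)/4 = (-31*T*n + n)/4 = (n - 31*T*n)/4 = n/4 - 31*T*n/4)
(-32 + 37)² - p(-10, 146) = (-32 + 37)² - 146*(1 - 31*(-10))/4 = 5² - 146*(1 + 310)/4 = 25 - 146*311/4 = 25 - 1*22703/2 = 25 - 22703/2 = -22653/2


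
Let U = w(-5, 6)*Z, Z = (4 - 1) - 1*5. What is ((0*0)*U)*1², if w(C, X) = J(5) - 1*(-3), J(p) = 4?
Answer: 0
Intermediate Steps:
Z = -2 (Z = 3 - 5 = -2)
w(C, X) = 7 (w(C, X) = 4 - 1*(-3) = 4 + 3 = 7)
U = -14 (U = 7*(-2) = -14)
((0*0)*U)*1² = ((0*0)*(-14))*1² = (0*(-14))*1 = 0*1 = 0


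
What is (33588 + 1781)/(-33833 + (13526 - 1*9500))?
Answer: -35369/29807 ≈ -1.1866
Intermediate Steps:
(33588 + 1781)/(-33833 + (13526 - 1*9500)) = 35369/(-33833 + (13526 - 9500)) = 35369/(-33833 + 4026) = 35369/(-29807) = 35369*(-1/29807) = -35369/29807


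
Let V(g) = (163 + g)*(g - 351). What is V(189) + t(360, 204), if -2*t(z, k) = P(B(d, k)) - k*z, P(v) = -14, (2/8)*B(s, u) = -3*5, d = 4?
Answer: -20297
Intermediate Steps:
B(s, u) = -60 (B(s, u) = 4*(-3*5) = 4*(-15) = -60)
t(z, k) = 7 + k*z/2 (t(z, k) = -(-14 - k*z)/2 = 7 + k*z/2)
V(g) = (-351 + g)*(163 + g) (V(g) = (163 + g)*(-351 + g) = (-351 + g)*(163 + g))
V(189) + t(360, 204) = (-57213 + 189**2 - 188*189) + (7 + (1/2)*204*360) = (-57213 + 35721 - 35532) + (7 + 36720) = -57024 + 36727 = -20297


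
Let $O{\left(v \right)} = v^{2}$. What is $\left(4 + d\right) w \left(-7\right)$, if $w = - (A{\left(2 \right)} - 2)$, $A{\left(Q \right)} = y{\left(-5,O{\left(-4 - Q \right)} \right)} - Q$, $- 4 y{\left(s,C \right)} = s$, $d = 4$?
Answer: $-154$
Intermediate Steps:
$y{\left(s,C \right)} = - \frac{s}{4}$
$A{\left(Q \right)} = \frac{5}{4} - Q$ ($A{\left(Q \right)} = \left(- \frac{1}{4}\right) \left(-5\right) - Q = \frac{5}{4} - Q$)
$w = \frac{11}{4}$ ($w = - (\left(\frac{5}{4} - 2\right) - 2) = - (- \frac{3}{4} - 2) = \left(-1\right) \left(- \frac{11}{4}\right) = \frac{11}{4} \approx 2.75$)
$\left(4 + d\right) w \left(-7\right) = \left(4 + 4\right) \frac{11}{4} \left(-7\right) = 8 \cdot \frac{11}{4} \left(-7\right) = 22 \left(-7\right) = -154$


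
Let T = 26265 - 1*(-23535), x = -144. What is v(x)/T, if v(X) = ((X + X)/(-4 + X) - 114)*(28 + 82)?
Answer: -7601/30710 ≈ -0.24751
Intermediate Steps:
T = 49800 (T = 26265 + 23535 = 49800)
v(X) = -12540 + 220*X/(-4 + X) (v(X) = ((2*X)/(-4 + X) - 114)*110 = (2*X/(-4 + X) - 114)*110 = (-114 + 2*X/(-4 + X))*110 = -12540 + 220*X/(-4 + X))
v(x)/T = (880*(57 - 14*(-144))/(-4 - 144))/49800 = (880*(57 + 2016)/(-148))*(1/49800) = (880*(-1/148)*2073)*(1/49800) = -456060/37*1/49800 = -7601/30710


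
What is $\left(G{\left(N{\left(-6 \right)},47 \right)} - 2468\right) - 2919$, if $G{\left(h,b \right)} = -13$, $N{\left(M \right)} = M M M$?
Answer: $-5400$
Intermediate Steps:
$N{\left(M \right)} = M^{3}$ ($N{\left(M \right)} = M^{2} M = M^{3}$)
$\left(G{\left(N{\left(-6 \right)},47 \right)} - 2468\right) - 2919 = \left(-13 - 2468\right) - 2919 = -2481 - 2919 = -5400$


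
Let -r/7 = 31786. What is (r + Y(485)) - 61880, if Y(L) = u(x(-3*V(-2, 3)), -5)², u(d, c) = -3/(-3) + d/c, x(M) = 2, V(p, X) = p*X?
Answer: -7109541/25 ≈ -2.8438e+5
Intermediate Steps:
V(p, X) = X*p
r = -222502 (r = -7*31786 = -222502)
u(d, c) = 1 + d/c (u(d, c) = -3*(-⅓) + d/c = 1 + d/c)
Y(L) = 9/25 (Y(L) = ((-5 + 2)/(-5))² = (-⅕*(-3))² = (⅗)² = 9/25)
(r + Y(485)) - 61880 = (-222502 + 9/25) - 61880 = -5562541/25 - 61880 = -7109541/25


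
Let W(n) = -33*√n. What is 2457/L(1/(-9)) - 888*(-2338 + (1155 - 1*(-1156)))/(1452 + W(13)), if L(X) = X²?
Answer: 127580553/641 + 2664*√13/7051 ≈ 1.9904e+5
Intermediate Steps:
2457/L(1/(-9)) - 888*(-2338 + (1155 - 1*(-1156)))/(1452 + W(13)) = 2457/((1/(-9))²) - 888*(-2338 + (1155 - 1*(-1156)))/(1452 - 33*√13) = 2457/((-⅑)²) - 888*(-2338 + (1155 + 1156))/(1452 - 33*√13) = 2457/(1/81) - 888*(-2338 + 2311)/(1452 - 33*√13) = 2457*81 - 888*(-27/(1452 - 33*√13)) = 199017 - 888*(-27/(1452 - 33*√13)) = 199017 - 888/(-484/9 + 11*√13/9)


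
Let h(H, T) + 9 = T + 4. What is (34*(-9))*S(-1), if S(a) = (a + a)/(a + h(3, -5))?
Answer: -612/11 ≈ -55.636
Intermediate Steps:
h(H, T) = -5 + T (h(H, T) = -9 + (T + 4) = -9 + (4 + T) = -5 + T)
S(a) = 2*a/(-10 + a) (S(a) = (a + a)/(a + (-5 - 5)) = (2*a)/(a - 10) = (2*a)/(-10 + a) = 2*a/(-10 + a))
(34*(-9))*S(-1) = (34*(-9))*(2*(-1)/(-10 - 1)) = -612*(-1)/(-11) = -612*(-1)*(-1)/11 = -306*2/11 = -612/11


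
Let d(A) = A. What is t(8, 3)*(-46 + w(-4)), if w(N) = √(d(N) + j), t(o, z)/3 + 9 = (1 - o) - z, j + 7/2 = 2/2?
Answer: 2622 - 57*I*√26/2 ≈ 2622.0 - 145.32*I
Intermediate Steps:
j = -5/2 (j = -7/2 + 2/2 = -7/2 + 2*(½) = -7/2 + 1 = -5/2 ≈ -2.5000)
t(o, z) = -24 - 3*o - 3*z (t(o, z) = -27 + 3*((1 - o) - z) = -27 + 3*(1 - o - z) = -27 + (3 - 3*o - 3*z) = -24 - 3*o - 3*z)
w(N) = √(-5/2 + N) (w(N) = √(N - 5/2) = √(-5/2 + N))
t(8, 3)*(-46 + w(-4)) = (-24 - 3*8 - 3*3)*(-46 + √(-10 + 4*(-4))/2) = (-24 - 24 - 9)*(-46 + √(-10 - 16)/2) = -57*(-46 + √(-26)/2) = -57*(-46 + (I*√26)/2) = -57*(-46 + I*√26/2) = 2622 - 57*I*√26/2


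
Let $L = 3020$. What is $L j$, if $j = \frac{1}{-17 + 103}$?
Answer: $\frac{1510}{43} \approx 35.116$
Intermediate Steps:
$j = \frac{1}{86} \approx 0.011628$
$L j = 3020 \cdot \frac{1}{86} = \frac{1510}{43}$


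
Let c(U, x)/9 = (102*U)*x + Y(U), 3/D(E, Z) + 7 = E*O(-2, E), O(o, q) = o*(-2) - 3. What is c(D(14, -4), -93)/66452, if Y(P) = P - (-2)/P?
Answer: -36543/66452 ≈ -0.54992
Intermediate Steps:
O(o, q) = -3 - 2*o (O(o, q) = -2*o - 3 = -3 - 2*o)
Y(P) = P + 2/P
D(E, Z) = 3/(-7 + E) (D(E, Z) = 3/(-7 + E*(-3 - 2*(-2))) = 3/(-7 + E*(-3 + 4)) = 3/(-7 + E*1) = 3/(-7 + E))
c(U, x) = 9*U + 18/U + 918*U*x (c(U, x) = 9*((102*U)*x + (U + 2/U)) = 9*(102*U*x + (U + 2/U)) = 9*(U + 2/U + 102*U*x) = 9*U + 18/U + 918*U*x)
c(D(14, -4), -93)/66452 = (9*(3/(-7 + 14)) + 18/((3/(-7 + 14))) + 918*(3/(-7 + 14))*(-93))/66452 = (9*(3/7) + 18/((3/7)) + 918*(3/7)*(-93))*(1/66452) = (9*(3*(⅐)) + 18/((3*(⅐))) + 918*(3*(⅐))*(-93))*(1/66452) = (9*(3/7) + 18/(3/7) + 918*(3/7)*(-93))*(1/66452) = (27/7 + 18*(7/3) - 256122/7)*(1/66452) = (27/7 + 42 - 256122/7)*(1/66452) = -36543*1/66452 = -36543/66452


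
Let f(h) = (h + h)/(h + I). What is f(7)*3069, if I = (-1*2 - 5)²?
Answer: 3069/4 ≈ 767.25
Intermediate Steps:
I = 49 (I = (-2 - 5)² = (-7)² = 49)
f(h) = 2*h/(49 + h) (f(h) = (h + h)/(h + 49) = (2*h)/(49 + h) = 2*h/(49 + h))
f(7)*3069 = (2*7/(49 + 7))*3069 = (2*7/56)*3069 = (2*7*(1/56))*3069 = (¼)*3069 = 3069/4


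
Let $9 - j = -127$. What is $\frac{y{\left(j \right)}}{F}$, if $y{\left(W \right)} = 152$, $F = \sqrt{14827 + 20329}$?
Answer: $\frac{76 \sqrt{8789}}{8789} \approx 0.81067$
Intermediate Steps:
$F = 2 \sqrt{8789}$ ($F = \sqrt{35156} = 2 \sqrt{8789} \approx 187.5$)
$j = 136$ ($j = 9 - -127 = 9 + 127 = 136$)
$\frac{y{\left(j \right)}}{F} = \frac{152}{2 \sqrt{8789}} = 152 \frac{\sqrt{8789}}{17578} = \frac{76 \sqrt{8789}}{8789}$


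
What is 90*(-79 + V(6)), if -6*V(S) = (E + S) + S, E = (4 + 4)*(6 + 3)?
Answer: -8370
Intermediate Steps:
E = 72 (E = 8*9 = 72)
V(S) = -12 - S/3 (V(S) = -((72 + S) + S)/6 = -(72 + 2*S)/6 = -12 - S/3)
90*(-79 + V(6)) = 90*(-79 + (-12 - ⅓*6)) = 90*(-79 + (-12 - 2)) = 90*(-79 - 14) = 90*(-93) = -8370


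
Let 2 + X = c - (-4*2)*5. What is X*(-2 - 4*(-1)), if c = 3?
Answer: 82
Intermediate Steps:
X = 41 (X = -2 + (3 - (-4*2)*5) = -2 + (3 - (-8)*5) = -2 + (3 - 1*(-40)) = -2 + (3 + 40) = -2 + 43 = 41)
X*(-2 - 4*(-1)) = 41*(-2 - 4*(-1)) = 41*(-2 + 4) = 41*2 = 82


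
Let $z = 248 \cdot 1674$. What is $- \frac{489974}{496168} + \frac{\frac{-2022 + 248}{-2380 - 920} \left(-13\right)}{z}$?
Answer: $- \frac{41954787911551}{42484434616800} \approx -0.98753$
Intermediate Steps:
$z = 415152$
$- \frac{489974}{496168} + \frac{\frac{-2022 + 248}{-2380 - 920} \left(-13\right)}{z} = - \frac{489974}{496168} + \frac{\frac{-2022 + 248}{-2380 - 920} \left(-13\right)}{415152} = \left(-489974\right) \frac{1}{496168} + - \frac{1774}{-3300} \left(-13\right) \frac{1}{415152} = - \frac{244987}{248084} + \left(-1774\right) \left(- \frac{1}{3300}\right) \left(-13\right) \frac{1}{415152} = - \frac{244987}{248084} + \frac{887}{1650} \left(-13\right) \frac{1}{415152} = - \frac{244987}{248084} - \frac{11531}{685000800} = - \frac{41954787911551}{42484434616800}$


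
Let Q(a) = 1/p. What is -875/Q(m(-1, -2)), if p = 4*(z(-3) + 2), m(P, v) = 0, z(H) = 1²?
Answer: -10500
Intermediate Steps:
z(H) = 1
p = 12 (p = 4*(1 + 2) = 4*3 = 12)
Q(a) = 1/12
-875/Q(m(-1, -2)) = -875/1/12 = -875*12 = -10500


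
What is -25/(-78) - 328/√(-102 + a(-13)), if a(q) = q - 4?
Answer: 25/78 + 328*I*√119/119 ≈ 0.32051 + 30.068*I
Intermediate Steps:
a(q) = -4 + q
-25/(-78) - 328/√(-102 + a(-13)) = -25/(-78) - 328/√(-102 + (-4 - 13)) = -25*(-1/78) - 328/√(-102 - 17) = 25/78 - 328*(-I*√119/119) = 25/78 - (-328)*I*√119/119 = 25/78 + 328*I*√119/119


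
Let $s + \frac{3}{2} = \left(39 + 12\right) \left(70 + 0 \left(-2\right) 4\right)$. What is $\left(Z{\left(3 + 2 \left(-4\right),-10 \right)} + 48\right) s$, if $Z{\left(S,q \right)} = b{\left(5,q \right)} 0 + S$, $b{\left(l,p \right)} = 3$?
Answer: $\frac{306891}{2} \approx 1.5345 \cdot 10^{5}$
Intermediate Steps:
$Z{\left(S,q \right)} = S$ ($Z{\left(S,q \right)} = 3 \cdot 0 + S = 0 + S = S$)
$s = \frac{7137}{2}$ ($s = - \frac{3}{2} + \left(39 + 12\right) \left(70 + 0 \left(-2\right) 4\right) = - \frac{3}{2} + 51 \left(70 + 0 \cdot 4\right) = - \frac{3}{2} + 51 \left(70 + 0\right) = - \frac{3}{2} + 51 \cdot 70 = - \frac{3}{2} + 3570 = \frac{7137}{2} \approx 3568.5$)
$\left(Z{\left(3 + 2 \left(-4\right),-10 \right)} + 48\right) s = \left(\left(3 + 2 \left(-4\right)\right) + 48\right) \frac{7137}{2} = \left(\left(3 - 8\right) + 48\right) \frac{7137}{2} = \left(-5 + 48\right) \frac{7137}{2} = 43 \cdot \frac{7137}{2} = \frac{306891}{2}$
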